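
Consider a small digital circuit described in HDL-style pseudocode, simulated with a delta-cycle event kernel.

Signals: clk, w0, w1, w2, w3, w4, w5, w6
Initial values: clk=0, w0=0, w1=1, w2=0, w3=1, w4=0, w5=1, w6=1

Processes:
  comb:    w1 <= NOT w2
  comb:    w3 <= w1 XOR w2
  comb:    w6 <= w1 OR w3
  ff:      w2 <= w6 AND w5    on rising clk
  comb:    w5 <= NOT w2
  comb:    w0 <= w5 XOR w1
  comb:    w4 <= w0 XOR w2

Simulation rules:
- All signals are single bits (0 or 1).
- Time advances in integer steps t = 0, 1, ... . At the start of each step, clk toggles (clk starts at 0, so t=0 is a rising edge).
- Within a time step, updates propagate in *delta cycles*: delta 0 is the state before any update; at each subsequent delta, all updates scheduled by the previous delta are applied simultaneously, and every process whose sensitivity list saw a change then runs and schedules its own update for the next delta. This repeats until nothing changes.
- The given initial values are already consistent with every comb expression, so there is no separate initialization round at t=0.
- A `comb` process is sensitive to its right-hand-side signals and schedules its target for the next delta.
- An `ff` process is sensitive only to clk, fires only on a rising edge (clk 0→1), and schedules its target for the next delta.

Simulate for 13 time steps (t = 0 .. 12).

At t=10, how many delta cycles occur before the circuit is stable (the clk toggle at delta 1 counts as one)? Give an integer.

4

t=0 Δ0: w1=1 w5=1 clk=0 w0=0 w3=1 w2=0 w6=1 w4=0
  Δ1: clk:0→1
  Δ2: w2:0→1
  Δ3: w1:1→0, w5:1→0, w3:1→0, w4:0→1
  Δ4: w3:0→1, w6:1→0
  Δ5: w6:0→1
  (5Δ to stable)
t=1 Δ0: w1=0 w5=0 clk=1 w0=0 w3=1 w2=1 w6=1 w4=1
  Δ1: clk:1→0
  (1Δ to stable)
t=2 Δ0: w1=0 w5=0 clk=0 w0=0 w3=1 w2=1 w6=1 w4=1
  Δ1: clk:0→1
  Δ2: w2:1→0
  Δ3: w1:0→1, w5:0→1, w3:1→0, w4:1→0
  Δ4: w3:0→1
  (4Δ to stable)
t=3 Δ0: w1=1 w5=1 clk=1 w0=0 w3=1 w2=0 w6=1 w4=0
  Δ1: clk:1→0
  (1Δ to stable)
t=4 Δ0: w1=1 w5=1 clk=0 w0=0 w3=1 w2=0 w6=1 w4=0
  Δ1: clk:0→1
  Δ2: w2:0→1
  Δ3: w1:1→0, w5:1→0, w3:1→0, w4:0→1
  Δ4: w3:0→1, w6:1→0
  Δ5: w6:0→1
  (5Δ to stable)
t=5 Δ0: w1=0 w5=0 clk=1 w0=0 w3=1 w2=1 w6=1 w4=1
  Δ1: clk:1→0
  (1Δ to stable)
t=6 Δ0: w1=0 w5=0 clk=0 w0=0 w3=1 w2=1 w6=1 w4=1
  Δ1: clk:0→1
  Δ2: w2:1→0
  Δ3: w1:0→1, w5:0→1, w3:1→0, w4:1→0
  Δ4: w3:0→1
  (4Δ to stable)
t=7 Δ0: w1=1 w5=1 clk=1 w0=0 w3=1 w2=0 w6=1 w4=0
  Δ1: clk:1→0
  (1Δ to stable)
t=8 Δ0: w1=1 w5=1 clk=0 w0=0 w3=1 w2=0 w6=1 w4=0
  Δ1: clk:0→1
  Δ2: w2:0→1
  Δ3: w1:1→0, w5:1→0, w3:1→0, w4:0→1
  Δ4: w3:0→1, w6:1→0
  Δ5: w6:0→1
  (5Δ to stable)
t=9 Δ0: w1=0 w5=0 clk=1 w0=0 w3=1 w2=1 w6=1 w4=1
  Δ1: clk:1→0
  (1Δ to stable)
t=10 Δ0: w1=0 w5=0 clk=0 w0=0 w3=1 w2=1 w6=1 w4=1
  Δ1: clk:0→1
  Δ2: w2:1→0
  Δ3: w1:0→1, w5:0→1, w3:1→0, w4:1→0
  Δ4: w3:0→1
  (4Δ to stable)
t=11 Δ0: w1=1 w5=1 clk=1 w0=0 w3=1 w2=0 w6=1 w4=0
  Δ1: clk:1→0
  (1Δ to stable)
t=12 Δ0: w1=1 w5=1 clk=0 w0=0 w3=1 w2=0 w6=1 w4=0
  Δ1: clk:0→1
  Δ2: w2:0→1
  Δ3: w1:1→0, w5:1→0, w3:1→0, w4:0→1
  Δ4: w3:0→1, w6:1→0
  Δ5: w6:0→1
  (5Δ to stable)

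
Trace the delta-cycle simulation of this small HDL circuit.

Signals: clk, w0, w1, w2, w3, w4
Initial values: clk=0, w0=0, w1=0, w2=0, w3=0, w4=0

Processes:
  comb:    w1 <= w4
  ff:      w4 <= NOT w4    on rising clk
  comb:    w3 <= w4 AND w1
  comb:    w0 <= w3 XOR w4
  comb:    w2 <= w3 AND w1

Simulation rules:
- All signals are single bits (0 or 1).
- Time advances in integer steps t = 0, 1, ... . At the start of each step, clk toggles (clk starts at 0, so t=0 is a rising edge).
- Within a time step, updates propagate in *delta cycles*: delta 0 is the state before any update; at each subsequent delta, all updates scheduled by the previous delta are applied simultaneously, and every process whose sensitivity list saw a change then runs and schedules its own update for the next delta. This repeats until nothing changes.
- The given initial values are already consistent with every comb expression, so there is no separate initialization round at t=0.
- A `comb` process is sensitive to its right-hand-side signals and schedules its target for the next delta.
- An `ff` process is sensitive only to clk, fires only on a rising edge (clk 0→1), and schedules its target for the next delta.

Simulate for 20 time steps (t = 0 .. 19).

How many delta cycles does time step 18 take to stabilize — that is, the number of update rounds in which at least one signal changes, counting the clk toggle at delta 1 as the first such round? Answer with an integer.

t=0 Δ0: w4=0 w3=0 w1=0 clk=0 w2=0 w0=0
  Δ1: clk:0→1
  Δ2: w4:0→1
  Δ3: w1:0→1, w0:0→1
  Δ4: w3:0→1
  Δ5: w2:0→1, w0:1→0
  (5Δ to stable)
t=1 Δ0: w4=1 w3=1 w1=1 clk=1 w2=1 w0=0
  Δ1: clk:1→0
  (1Δ to stable)
t=2 Δ0: w4=1 w3=1 w1=1 clk=0 w2=1 w0=0
  Δ1: clk:0→1
  Δ2: w4:1→0
  Δ3: w3:1→0, w1:1→0, w0:0→1
  Δ4: w2:1→0, w0:1→0
  (4Δ to stable)
t=3 Δ0: w4=0 w3=0 w1=0 clk=1 w2=0 w0=0
  Δ1: clk:1→0
  (1Δ to stable)
t=4 Δ0: w4=0 w3=0 w1=0 clk=0 w2=0 w0=0
  Δ1: clk:0→1
  Δ2: w4:0→1
  Δ3: w1:0→1, w0:0→1
  Δ4: w3:0→1
  Δ5: w2:0→1, w0:1→0
  (5Δ to stable)
t=5 Δ0: w4=1 w3=1 w1=1 clk=1 w2=1 w0=0
  Δ1: clk:1→0
  (1Δ to stable)
t=6 Δ0: w4=1 w3=1 w1=1 clk=0 w2=1 w0=0
  Δ1: clk:0→1
  Δ2: w4:1→0
  Δ3: w3:1→0, w1:1→0, w0:0→1
  Δ4: w2:1→0, w0:1→0
  (4Δ to stable)
t=7 Δ0: w4=0 w3=0 w1=0 clk=1 w2=0 w0=0
  Δ1: clk:1→0
  (1Δ to stable)
t=8 Δ0: w4=0 w3=0 w1=0 clk=0 w2=0 w0=0
  Δ1: clk:0→1
  Δ2: w4:0→1
  Δ3: w1:0→1, w0:0→1
  Δ4: w3:0→1
  Δ5: w2:0→1, w0:1→0
  (5Δ to stable)
t=9 Δ0: w4=1 w3=1 w1=1 clk=1 w2=1 w0=0
  Δ1: clk:1→0
  (1Δ to stable)
t=10 Δ0: w4=1 w3=1 w1=1 clk=0 w2=1 w0=0
  Δ1: clk:0→1
  Δ2: w4:1→0
  Δ3: w3:1→0, w1:1→0, w0:0→1
  Δ4: w2:1→0, w0:1→0
  (4Δ to stable)
t=11 Δ0: w4=0 w3=0 w1=0 clk=1 w2=0 w0=0
  Δ1: clk:1→0
  (1Δ to stable)
t=12 Δ0: w4=0 w3=0 w1=0 clk=0 w2=0 w0=0
  Δ1: clk:0→1
  Δ2: w4:0→1
  Δ3: w1:0→1, w0:0→1
  Δ4: w3:0→1
  Δ5: w2:0→1, w0:1→0
  (5Δ to stable)
t=13 Δ0: w4=1 w3=1 w1=1 clk=1 w2=1 w0=0
  Δ1: clk:1→0
  (1Δ to stable)
t=14 Δ0: w4=1 w3=1 w1=1 clk=0 w2=1 w0=0
  Δ1: clk:0→1
  Δ2: w4:1→0
  Δ3: w3:1→0, w1:1→0, w0:0→1
  Δ4: w2:1→0, w0:1→0
  (4Δ to stable)
t=15 Δ0: w4=0 w3=0 w1=0 clk=1 w2=0 w0=0
  Δ1: clk:1→0
  (1Δ to stable)
t=16 Δ0: w4=0 w3=0 w1=0 clk=0 w2=0 w0=0
  Δ1: clk:0→1
  Δ2: w4:0→1
  Δ3: w1:0→1, w0:0→1
  Δ4: w3:0→1
  Δ5: w2:0→1, w0:1→0
  (5Δ to stable)
t=17 Δ0: w4=1 w3=1 w1=1 clk=1 w2=1 w0=0
  Δ1: clk:1→0
  (1Δ to stable)
t=18 Δ0: w4=1 w3=1 w1=1 clk=0 w2=1 w0=0
  Δ1: clk:0→1
  Δ2: w4:1→0
  Δ3: w3:1→0, w1:1→0, w0:0→1
  Δ4: w2:1→0, w0:1→0
  (4Δ to stable)
t=19 Δ0: w4=0 w3=0 w1=0 clk=1 w2=0 w0=0
  Δ1: clk:1→0
  (1Δ to stable)

4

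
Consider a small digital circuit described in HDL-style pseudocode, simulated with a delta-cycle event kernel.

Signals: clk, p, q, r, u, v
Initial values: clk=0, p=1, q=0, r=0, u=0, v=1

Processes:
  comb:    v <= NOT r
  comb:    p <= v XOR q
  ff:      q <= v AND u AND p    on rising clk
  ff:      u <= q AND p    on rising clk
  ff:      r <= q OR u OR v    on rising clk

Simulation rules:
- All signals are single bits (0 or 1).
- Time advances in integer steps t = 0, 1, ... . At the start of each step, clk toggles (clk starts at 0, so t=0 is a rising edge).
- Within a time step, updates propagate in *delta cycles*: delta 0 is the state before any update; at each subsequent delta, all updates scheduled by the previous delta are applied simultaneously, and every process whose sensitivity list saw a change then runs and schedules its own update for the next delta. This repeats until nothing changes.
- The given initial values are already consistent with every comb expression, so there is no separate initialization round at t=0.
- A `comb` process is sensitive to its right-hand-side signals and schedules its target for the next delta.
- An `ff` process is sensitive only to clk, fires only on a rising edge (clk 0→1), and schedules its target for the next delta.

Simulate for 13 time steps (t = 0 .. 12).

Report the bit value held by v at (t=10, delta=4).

1

t0.Δ0 v=1 r=0 clk=0 q=0 p=1 u=0
t0.Δ1 v=1 r=0 clk=1 q=0 p=1 u=0
t0.Δ2 v=1 r=1 clk=1 q=0 p=1 u=0
t0.Δ3 v=0 r=1 clk=1 q=0 p=1 u=0
t0.Δ4 v=0 r=1 clk=1 q=0 p=0 u=0
t1.Δ0 v=0 r=1 clk=1 q=0 p=0 u=0
t1.Δ1 v=0 r=1 clk=0 q=0 p=0 u=0
t2.Δ0 v=0 r=1 clk=0 q=0 p=0 u=0
t2.Δ1 v=0 r=1 clk=1 q=0 p=0 u=0
t2.Δ2 v=0 r=0 clk=1 q=0 p=0 u=0
t2.Δ3 v=1 r=0 clk=1 q=0 p=0 u=0
t2.Δ4 v=1 r=0 clk=1 q=0 p=1 u=0
t3.Δ0 v=1 r=0 clk=1 q=0 p=1 u=0
t3.Δ1 v=1 r=0 clk=0 q=0 p=1 u=0
t4.Δ0 v=1 r=0 clk=0 q=0 p=1 u=0
t4.Δ1 v=1 r=0 clk=1 q=0 p=1 u=0
t4.Δ2 v=1 r=1 clk=1 q=0 p=1 u=0
t4.Δ3 v=0 r=1 clk=1 q=0 p=1 u=0
t4.Δ4 v=0 r=1 clk=1 q=0 p=0 u=0
t5.Δ0 v=0 r=1 clk=1 q=0 p=0 u=0
t5.Δ1 v=0 r=1 clk=0 q=0 p=0 u=0
t6.Δ0 v=0 r=1 clk=0 q=0 p=0 u=0
t6.Δ1 v=0 r=1 clk=1 q=0 p=0 u=0
t6.Δ2 v=0 r=0 clk=1 q=0 p=0 u=0
t6.Δ3 v=1 r=0 clk=1 q=0 p=0 u=0
t6.Δ4 v=1 r=0 clk=1 q=0 p=1 u=0
t7.Δ0 v=1 r=0 clk=1 q=0 p=1 u=0
t7.Δ1 v=1 r=0 clk=0 q=0 p=1 u=0
t8.Δ0 v=1 r=0 clk=0 q=0 p=1 u=0
t8.Δ1 v=1 r=0 clk=1 q=0 p=1 u=0
t8.Δ2 v=1 r=1 clk=1 q=0 p=1 u=0
t8.Δ3 v=0 r=1 clk=1 q=0 p=1 u=0
t8.Δ4 v=0 r=1 clk=1 q=0 p=0 u=0
t9.Δ0 v=0 r=1 clk=1 q=0 p=0 u=0
t9.Δ1 v=0 r=1 clk=0 q=0 p=0 u=0
t10.Δ0 v=0 r=1 clk=0 q=0 p=0 u=0
t10.Δ1 v=0 r=1 clk=1 q=0 p=0 u=0
t10.Δ2 v=0 r=0 clk=1 q=0 p=0 u=0
t10.Δ3 v=1 r=0 clk=1 q=0 p=0 u=0
t10.Δ4 v=1 r=0 clk=1 q=0 p=1 u=0
t11.Δ0 v=1 r=0 clk=1 q=0 p=1 u=0
t11.Δ1 v=1 r=0 clk=0 q=0 p=1 u=0
t12.Δ0 v=1 r=0 clk=0 q=0 p=1 u=0
t12.Δ1 v=1 r=0 clk=1 q=0 p=1 u=0
t12.Δ2 v=1 r=1 clk=1 q=0 p=1 u=0
t12.Δ3 v=0 r=1 clk=1 q=0 p=1 u=0
t12.Δ4 v=0 r=1 clk=1 q=0 p=0 u=0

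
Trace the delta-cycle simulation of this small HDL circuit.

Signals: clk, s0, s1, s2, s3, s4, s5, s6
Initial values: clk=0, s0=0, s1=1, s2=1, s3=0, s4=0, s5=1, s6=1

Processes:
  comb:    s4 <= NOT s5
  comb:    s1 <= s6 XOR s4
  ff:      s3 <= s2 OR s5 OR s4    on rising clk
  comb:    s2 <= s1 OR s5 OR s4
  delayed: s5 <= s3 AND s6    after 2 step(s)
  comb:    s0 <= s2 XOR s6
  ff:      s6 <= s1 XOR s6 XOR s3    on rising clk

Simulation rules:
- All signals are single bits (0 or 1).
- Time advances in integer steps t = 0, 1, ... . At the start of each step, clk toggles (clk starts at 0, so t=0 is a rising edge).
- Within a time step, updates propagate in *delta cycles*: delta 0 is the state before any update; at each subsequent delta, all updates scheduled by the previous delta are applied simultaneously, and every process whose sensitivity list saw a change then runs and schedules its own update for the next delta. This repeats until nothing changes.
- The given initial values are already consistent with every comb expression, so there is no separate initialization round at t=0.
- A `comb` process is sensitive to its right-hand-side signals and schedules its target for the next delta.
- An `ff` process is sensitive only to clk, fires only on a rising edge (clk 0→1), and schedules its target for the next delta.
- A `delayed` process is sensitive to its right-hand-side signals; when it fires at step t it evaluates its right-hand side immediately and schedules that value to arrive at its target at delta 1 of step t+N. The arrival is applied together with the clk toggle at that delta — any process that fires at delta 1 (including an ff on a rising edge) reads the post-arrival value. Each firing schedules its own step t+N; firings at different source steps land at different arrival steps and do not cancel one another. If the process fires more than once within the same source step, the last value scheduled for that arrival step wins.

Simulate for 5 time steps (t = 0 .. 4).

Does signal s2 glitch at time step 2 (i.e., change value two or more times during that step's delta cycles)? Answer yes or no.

yes

[bits: s6,s5,s2,clk,s3,s1,s0,s4]
t=0: Δ0=11100100 Δ1=11110100 Δ2=01111100 Δ3=01111010 | 3Δ
t=1: Δ0=01111010 Δ1=01101010 | 1Δ
t=2: Δ0=01101010 Δ1=00111010 Δ2=10011011 Δ3=10111011 Δ4=10111001 | 4Δ
t=3: Δ0=10111001 Δ1=10101001 | 1Δ
t=4: Δ0=10101001 Δ1=11111001 Δ2=01111000 Δ3=01111010 | 3Δ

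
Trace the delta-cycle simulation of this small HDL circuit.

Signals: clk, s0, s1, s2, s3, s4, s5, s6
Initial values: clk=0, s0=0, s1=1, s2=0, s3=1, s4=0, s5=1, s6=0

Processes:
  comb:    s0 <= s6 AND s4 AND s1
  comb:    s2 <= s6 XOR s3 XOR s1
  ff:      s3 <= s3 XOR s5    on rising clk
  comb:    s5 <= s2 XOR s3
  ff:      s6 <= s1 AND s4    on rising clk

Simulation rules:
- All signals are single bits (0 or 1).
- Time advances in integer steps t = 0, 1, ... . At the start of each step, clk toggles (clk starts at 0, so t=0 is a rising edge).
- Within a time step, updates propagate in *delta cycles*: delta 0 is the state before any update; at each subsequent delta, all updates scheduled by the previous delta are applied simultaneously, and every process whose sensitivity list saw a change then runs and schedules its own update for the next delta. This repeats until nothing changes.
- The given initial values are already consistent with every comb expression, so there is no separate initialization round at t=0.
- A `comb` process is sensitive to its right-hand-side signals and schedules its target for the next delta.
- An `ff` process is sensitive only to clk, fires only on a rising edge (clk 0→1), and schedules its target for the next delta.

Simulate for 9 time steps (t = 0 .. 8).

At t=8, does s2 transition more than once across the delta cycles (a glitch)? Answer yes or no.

no

t0.Δ0 s5=1 clk=0 s3=1 s1=1 s2=0 s0=0 s6=0 s4=0
t0.Δ1 s5=1 clk=1 s3=1 s1=1 s2=0 s0=0 s6=0 s4=0
t0.Δ2 s5=1 clk=1 s3=0 s1=1 s2=0 s0=0 s6=0 s4=0
t0.Δ3 s5=0 clk=1 s3=0 s1=1 s2=1 s0=0 s6=0 s4=0
t0.Δ4 s5=1 clk=1 s3=0 s1=1 s2=1 s0=0 s6=0 s4=0
t1.Δ0 s5=1 clk=1 s3=0 s1=1 s2=1 s0=0 s6=0 s4=0
t1.Δ1 s5=1 clk=0 s3=0 s1=1 s2=1 s0=0 s6=0 s4=0
t2.Δ0 s5=1 clk=0 s3=0 s1=1 s2=1 s0=0 s6=0 s4=0
t2.Δ1 s5=1 clk=1 s3=0 s1=1 s2=1 s0=0 s6=0 s4=0
t2.Δ2 s5=1 clk=1 s3=1 s1=1 s2=1 s0=0 s6=0 s4=0
t2.Δ3 s5=0 clk=1 s3=1 s1=1 s2=0 s0=0 s6=0 s4=0
t2.Δ4 s5=1 clk=1 s3=1 s1=1 s2=0 s0=0 s6=0 s4=0
t3.Δ0 s5=1 clk=1 s3=1 s1=1 s2=0 s0=0 s6=0 s4=0
t3.Δ1 s5=1 clk=0 s3=1 s1=1 s2=0 s0=0 s6=0 s4=0
t4.Δ0 s5=1 clk=0 s3=1 s1=1 s2=0 s0=0 s6=0 s4=0
t4.Δ1 s5=1 clk=1 s3=1 s1=1 s2=0 s0=0 s6=0 s4=0
t4.Δ2 s5=1 clk=1 s3=0 s1=1 s2=0 s0=0 s6=0 s4=0
t4.Δ3 s5=0 clk=1 s3=0 s1=1 s2=1 s0=0 s6=0 s4=0
t4.Δ4 s5=1 clk=1 s3=0 s1=1 s2=1 s0=0 s6=0 s4=0
t5.Δ0 s5=1 clk=1 s3=0 s1=1 s2=1 s0=0 s6=0 s4=0
t5.Δ1 s5=1 clk=0 s3=0 s1=1 s2=1 s0=0 s6=0 s4=0
t6.Δ0 s5=1 clk=0 s3=0 s1=1 s2=1 s0=0 s6=0 s4=0
t6.Δ1 s5=1 clk=1 s3=0 s1=1 s2=1 s0=0 s6=0 s4=0
t6.Δ2 s5=1 clk=1 s3=1 s1=1 s2=1 s0=0 s6=0 s4=0
t6.Δ3 s5=0 clk=1 s3=1 s1=1 s2=0 s0=0 s6=0 s4=0
t6.Δ4 s5=1 clk=1 s3=1 s1=1 s2=0 s0=0 s6=0 s4=0
t7.Δ0 s5=1 clk=1 s3=1 s1=1 s2=0 s0=0 s6=0 s4=0
t7.Δ1 s5=1 clk=0 s3=1 s1=1 s2=0 s0=0 s6=0 s4=0
t8.Δ0 s5=1 clk=0 s3=1 s1=1 s2=0 s0=0 s6=0 s4=0
t8.Δ1 s5=1 clk=1 s3=1 s1=1 s2=0 s0=0 s6=0 s4=0
t8.Δ2 s5=1 clk=1 s3=0 s1=1 s2=0 s0=0 s6=0 s4=0
t8.Δ3 s5=0 clk=1 s3=0 s1=1 s2=1 s0=0 s6=0 s4=0
t8.Δ4 s5=1 clk=1 s3=0 s1=1 s2=1 s0=0 s6=0 s4=0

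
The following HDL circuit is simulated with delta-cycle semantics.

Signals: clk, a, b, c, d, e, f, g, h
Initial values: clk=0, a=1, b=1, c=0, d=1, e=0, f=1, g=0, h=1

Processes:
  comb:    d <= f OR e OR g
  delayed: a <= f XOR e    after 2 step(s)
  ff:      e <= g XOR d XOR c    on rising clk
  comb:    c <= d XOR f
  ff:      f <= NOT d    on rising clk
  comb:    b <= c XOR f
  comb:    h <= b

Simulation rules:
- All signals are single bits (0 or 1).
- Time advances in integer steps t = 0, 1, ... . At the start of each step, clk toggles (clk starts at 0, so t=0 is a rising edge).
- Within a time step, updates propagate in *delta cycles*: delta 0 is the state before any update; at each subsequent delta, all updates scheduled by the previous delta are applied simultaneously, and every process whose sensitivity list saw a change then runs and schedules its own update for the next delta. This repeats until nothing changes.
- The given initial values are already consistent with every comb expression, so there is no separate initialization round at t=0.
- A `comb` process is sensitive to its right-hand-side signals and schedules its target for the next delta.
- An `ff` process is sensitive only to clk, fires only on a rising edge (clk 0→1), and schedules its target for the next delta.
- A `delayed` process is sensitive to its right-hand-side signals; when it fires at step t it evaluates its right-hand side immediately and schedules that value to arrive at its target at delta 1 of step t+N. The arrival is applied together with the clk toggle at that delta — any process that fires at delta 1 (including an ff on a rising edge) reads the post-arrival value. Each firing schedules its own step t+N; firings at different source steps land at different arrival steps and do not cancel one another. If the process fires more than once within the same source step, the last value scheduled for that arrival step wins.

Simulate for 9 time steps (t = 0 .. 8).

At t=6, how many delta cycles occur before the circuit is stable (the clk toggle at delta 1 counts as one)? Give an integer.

t=0 Δ0: c=0 b=1 e=0 g=0 f=1 d=1 a=1 clk=0 h=1
  Δ1: clk:0→1
  Δ2: e:0→1, f:1→0
  Δ3: c:0→1, b:1→0
  Δ4: b:0→1, h:1→0
  Δ5: h:0→1
  (5Δ to stable)
t=1 Δ0: c=1 b=1 e=1 g=0 f=0 d=1 a=1 clk=1 h=1
  Δ1: clk:1→0
  (1Δ to stable)
t=2 Δ0: c=1 b=1 e=1 g=0 f=0 d=1 a=1 clk=0 h=1
  Δ1: clk:0→1
  Δ2: e:1→0
  Δ3: d:1→0
  Δ4: c:1→0
  Δ5: b:1→0
  Δ6: h:1→0
  (6Δ to stable)
t=3 Δ0: c=0 b=0 e=0 g=0 f=0 d=0 a=1 clk=1 h=0
  Δ1: clk:1→0
  (1Δ to stable)
t=4 Δ0: c=0 b=0 e=0 g=0 f=0 d=0 a=1 clk=0 h=0
  Δ1: a:1→0, clk:0→1
  Δ2: f:0→1
  Δ3: c:0→1, b:0→1, d:0→1
  Δ4: c:1→0, b:1→0, h:0→1
  Δ5: b:0→1, h:1→0
  Δ6: h:0→1
  (6Δ to stable)
t=5 Δ0: c=0 b=1 e=0 g=0 f=1 d=1 a=0 clk=1 h=1
  Δ1: clk:1→0
  (1Δ to stable)
t=6 Δ0: c=0 b=1 e=0 g=0 f=1 d=1 a=0 clk=0 h=1
  Δ1: a:0→1, clk:0→1
  Δ2: e:0→1, f:1→0
  Δ3: c:0→1, b:1→0
  Δ4: b:0→1, h:1→0
  Δ5: h:0→1
  (5Δ to stable)
t=7 Δ0: c=1 b=1 e=1 g=0 f=0 d=1 a=1 clk=1 h=1
  Δ1: clk:1→0
  (1Δ to stable)
t=8 Δ0: c=1 b=1 e=1 g=0 f=0 d=1 a=1 clk=0 h=1
  Δ1: clk:0→1
  Δ2: e:1→0
  Δ3: d:1→0
  Δ4: c:1→0
  Δ5: b:1→0
  Δ6: h:1→0
  (6Δ to stable)

5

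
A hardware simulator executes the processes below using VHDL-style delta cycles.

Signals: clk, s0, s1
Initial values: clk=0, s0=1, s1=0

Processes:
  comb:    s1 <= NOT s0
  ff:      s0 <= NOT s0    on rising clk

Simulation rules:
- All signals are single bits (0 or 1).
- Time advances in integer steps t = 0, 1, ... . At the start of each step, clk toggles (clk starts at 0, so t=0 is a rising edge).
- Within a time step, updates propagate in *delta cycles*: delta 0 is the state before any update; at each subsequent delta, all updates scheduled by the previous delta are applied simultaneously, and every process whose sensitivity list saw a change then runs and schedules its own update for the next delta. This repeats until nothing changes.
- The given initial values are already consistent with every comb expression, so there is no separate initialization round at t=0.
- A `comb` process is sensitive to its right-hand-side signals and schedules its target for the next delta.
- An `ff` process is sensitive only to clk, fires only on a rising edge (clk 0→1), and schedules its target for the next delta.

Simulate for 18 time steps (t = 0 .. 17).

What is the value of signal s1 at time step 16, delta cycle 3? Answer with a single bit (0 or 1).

1

t=0 Δ0: clk=0 s1=0 s0=1
  Δ1: clk:0→1
  Δ2: s0:1→0
  Δ3: s1:0→1
  (3Δ to stable)
t=1 Δ0: clk=1 s1=1 s0=0
  Δ1: clk:1→0
  (1Δ to stable)
t=2 Δ0: clk=0 s1=1 s0=0
  Δ1: clk:0→1
  Δ2: s0:0→1
  Δ3: s1:1→0
  (3Δ to stable)
t=3 Δ0: clk=1 s1=0 s0=1
  Δ1: clk:1→0
  (1Δ to stable)
t=4 Δ0: clk=0 s1=0 s0=1
  Δ1: clk:0→1
  Δ2: s0:1→0
  Δ3: s1:0→1
  (3Δ to stable)
t=5 Δ0: clk=1 s1=1 s0=0
  Δ1: clk:1→0
  (1Δ to stable)
t=6 Δ0: clk=0 s1=1 s0=0
  Δ1: clk:0→1
  Δ2: s0:0→1
  Δ3: s1:1→0
  (3Δ to stable)
t=7 Δ0: clk=1 s1=0 s0=1
  Δ1: clk:1→0
  (1Δ to stable)
t=8 Δ0: clk=0 s1=0 s0=1
  Δ1: clk:0→1
  Δ2: s0:1→0
  Δ3: s1:0→1
  (3Δ to stable)
t=9 Δ0: clk=1 s1=1 s0=0
  Δ1: clk:1→0
  (1Δ to stable)
t=10 Δ0: clk=0 s1=1 s0=0
  Δ1: clk:0→1
  Δ2: s0:0→1
  Δ3: s1:1→0
  (3Δ to stable)
t=11 Δ0: clk=1 s1=0 s0=1
  Δ1: clk:1→0
  (1Δ to stable)
t=12 Δ0: clk=0 s1=0 s0=1
  Δ1: clk:0→1
  Δ2: s0:1→0
  Δ3: s1:0→1
  (3Δ to stable)
t=13 Δ0: clk=1 s1=1 s0=0
  Δ1: clk:1→0
  (1Δ to stable)
t=14 Δ0: clk=0 s1=1 s0=0
  Δ1: clk:0→1
  Δ2: s0:0→1
  Δ3: s1:1→0
  (3Δ to stable)
t=15 Δ0: clk=1 s1=0 s0=1
  Δ1: clk:1→0
  (1Δ to stable)
t=16 Δ0: clk=0 s1=0 s0=1
  Δ1: clk:0→1
  Δ2: s0:1→0
  Δ3: s1:0→1
  (3Δ to stable)
t=17 Δ0: clk=1 s1=1 s0=0
  Δ1: clk:1→0
  (1Δ to stable)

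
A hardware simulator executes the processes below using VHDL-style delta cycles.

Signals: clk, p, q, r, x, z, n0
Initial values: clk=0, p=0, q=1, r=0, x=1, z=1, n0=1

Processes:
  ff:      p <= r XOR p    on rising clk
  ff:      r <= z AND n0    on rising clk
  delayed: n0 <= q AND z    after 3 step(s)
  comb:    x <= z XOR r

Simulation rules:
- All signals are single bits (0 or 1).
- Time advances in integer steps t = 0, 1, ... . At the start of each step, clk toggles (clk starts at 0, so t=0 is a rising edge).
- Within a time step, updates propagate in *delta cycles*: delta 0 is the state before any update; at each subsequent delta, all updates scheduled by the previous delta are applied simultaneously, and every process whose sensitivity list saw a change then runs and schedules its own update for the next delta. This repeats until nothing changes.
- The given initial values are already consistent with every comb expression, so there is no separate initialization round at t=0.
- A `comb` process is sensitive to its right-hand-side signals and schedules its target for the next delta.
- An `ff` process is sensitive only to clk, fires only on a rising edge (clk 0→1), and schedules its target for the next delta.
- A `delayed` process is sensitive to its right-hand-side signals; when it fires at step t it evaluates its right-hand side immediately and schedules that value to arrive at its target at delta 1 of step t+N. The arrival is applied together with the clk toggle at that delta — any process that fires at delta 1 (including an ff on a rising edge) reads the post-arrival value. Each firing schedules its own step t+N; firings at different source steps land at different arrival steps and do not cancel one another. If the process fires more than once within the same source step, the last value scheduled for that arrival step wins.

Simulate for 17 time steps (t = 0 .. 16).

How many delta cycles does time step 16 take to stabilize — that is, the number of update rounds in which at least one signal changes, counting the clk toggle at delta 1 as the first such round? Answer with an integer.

2

[bits: n0,z,q,clk,x,p,r]
t=0: Δ0=1110100 Δ1=1111100 Δ2=1111101 Δ3=1111001 | 3Δ
t=1: Δ0=1111001 Δ1=1110001 | 1Δ
t=2: Δ0=1110001 Δ1=1111001 Δ2=1111011 | 2Δ
t=3: Δ0=1111011 Δ1=1110011 | 1Δ
t=4: Δ0=1110011 Δ1=1111011 Δ2=1111001 | 2Δ
t=5: Δ0=1111001 Δ1=1110001 | 1Δ
t=6: Δ0=1110001 Δ1=1111001 Δ2=1111011 | 2Δ
t=7: Δ0=1111011 Δ1=1110011 | 1Δ
t=8: Δ0=1110011 Δ1=1111011 Δ2=1111001 | 2Δ
t=9: Δ0=1111001 Δ1=1110001 | 1Δ
t=10: Δ0=1110001 Δ1=1111001 Δ2=1111011 | 2Δ
t=11: Δ0=1111011 Δ1=1110011 | 1Δ
t=12: Δ0=1110011 Δ1=1111011 Δ2=1111001 | 2Δ
t=13: Δ0=1111001 Δ1=1110001 | 1Δ
t=14: Δ0=1110001 Δ1=1111001 Δ2=1111011 | 2Δ
t=15: Δ0=1111011 Δ1=1110011 | 1Δ
t=16: Δ0=1110011 Δ1=1111011 Δ2=1111001 | 2Δ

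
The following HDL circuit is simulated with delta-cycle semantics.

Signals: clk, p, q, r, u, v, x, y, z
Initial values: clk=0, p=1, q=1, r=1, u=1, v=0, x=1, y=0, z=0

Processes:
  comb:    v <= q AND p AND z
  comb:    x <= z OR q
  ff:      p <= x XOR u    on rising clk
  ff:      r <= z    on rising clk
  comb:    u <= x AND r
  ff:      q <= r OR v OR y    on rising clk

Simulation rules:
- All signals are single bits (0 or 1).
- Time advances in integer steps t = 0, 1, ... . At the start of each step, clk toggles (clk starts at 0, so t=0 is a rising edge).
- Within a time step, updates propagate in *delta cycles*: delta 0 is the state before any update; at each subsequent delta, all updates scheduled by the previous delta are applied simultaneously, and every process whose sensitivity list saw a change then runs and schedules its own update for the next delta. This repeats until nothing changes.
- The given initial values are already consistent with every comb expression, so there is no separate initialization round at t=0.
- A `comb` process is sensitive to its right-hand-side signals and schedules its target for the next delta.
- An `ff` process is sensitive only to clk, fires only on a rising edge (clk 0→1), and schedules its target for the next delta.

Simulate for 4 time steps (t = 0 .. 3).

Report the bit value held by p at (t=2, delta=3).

1

t0.Δ0 u=1 r=1 p=1 v=0 y=0 clk=0 x=1 q=1 z=0
t0.Δ1 u=1 r=1 p=1 v=0 y=0 clk=1 x=1 q=1 z=0
t0.Δ2 u=1 r=0 p=0 v=0 y=0 clk=1 x=1 q=1 z=0
t0.Δ3 u=0 r=0 p=0 v=0 y=0 clk=1 x=1 q=1 z=0
t1.Δ0 u=0 r=0 p=0 v=0 y=0 clk=1 x=1 q=1 z=0
t1.Δ1 u=0 r=0 p=0 v=0 y=0 clk=0 x=1 q=1 z=0
t2.Δ0 u=0 r=0 p=0 v=0 y=0 clk=0 x=1 q=1 z=0
t2.Δ1 u=0 r=0 p=0 v=0 y=0 clk=1 x=1 q=1 z=0
t2.Δ2 u=0 r=0 p=1 v=0 y=0 clk=1 x=1 q=0 z=0
t2.Δ3 u=0 r=0 p=1 v=0 y=0 clk=1 x=0 q=0 z=0
t3.Δ0 u=0 r=0 p=1 v=0 y=0 clk=1 x=0 q=0 z=0
t3.Δ1 u=0 r=0 p=1 v=0 y=0 clk=0 x=0 q=0 z=0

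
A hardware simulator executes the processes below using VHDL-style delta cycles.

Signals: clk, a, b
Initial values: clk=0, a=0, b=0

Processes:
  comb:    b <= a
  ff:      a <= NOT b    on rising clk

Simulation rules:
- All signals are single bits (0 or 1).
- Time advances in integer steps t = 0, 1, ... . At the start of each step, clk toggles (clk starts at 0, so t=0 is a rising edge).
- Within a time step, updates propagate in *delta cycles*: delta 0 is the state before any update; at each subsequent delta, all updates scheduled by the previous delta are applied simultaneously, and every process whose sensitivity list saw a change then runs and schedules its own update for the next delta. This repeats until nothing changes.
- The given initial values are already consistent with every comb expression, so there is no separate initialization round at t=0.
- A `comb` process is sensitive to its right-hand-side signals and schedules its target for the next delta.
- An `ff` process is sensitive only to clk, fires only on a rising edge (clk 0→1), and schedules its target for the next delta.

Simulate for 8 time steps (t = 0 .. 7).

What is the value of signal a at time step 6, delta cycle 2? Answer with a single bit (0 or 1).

t0.Δ0 clk=0 b=0 a=0
t0.Δ1 clk=1 b=0 a=0
t0.Δ2 clk=1 b=0 a=1
t0.Δ3 clk=1 b=1 a=1
t1.Δ0 clk=1 b=1 a=1
t1.Δ1 clk=0 b=1 a=1
t2.Δ0 clk=0 b=1 a=1
t2.Δ1 clk=1 b=1 a=1
t2.Δ2 clk=1 b=1 a=0
t2.Δ3 clk=1 b=0 a=0
t3.Δ0 clk=1 b=0 a=0
t3.Δ1 clk=0 b=0 a=0
t4.Δ0 clk=0 b=0 a=0
t4.Δ1 clk=1 b=0 a=0
t4.Δ2 clk=1 b=0 a=1
t4.Δ3 clk=1 b=1 a=1
t5.Δ0 clk=1 b=1 a=1
t5.Δ1 clk=0 b=1 a=1
t6.Δ0 clk=0 b=1 a=1
t6.Δ1 clk=1 b=1 a=1
t6.Δ2 clk=1 b=1 a=0
t6.Δ3 clk=1 b=0 a=0
t7.Δ0 clk=1 b=0 a=0
t7.Δ1 clk=0 b=0 a=0

0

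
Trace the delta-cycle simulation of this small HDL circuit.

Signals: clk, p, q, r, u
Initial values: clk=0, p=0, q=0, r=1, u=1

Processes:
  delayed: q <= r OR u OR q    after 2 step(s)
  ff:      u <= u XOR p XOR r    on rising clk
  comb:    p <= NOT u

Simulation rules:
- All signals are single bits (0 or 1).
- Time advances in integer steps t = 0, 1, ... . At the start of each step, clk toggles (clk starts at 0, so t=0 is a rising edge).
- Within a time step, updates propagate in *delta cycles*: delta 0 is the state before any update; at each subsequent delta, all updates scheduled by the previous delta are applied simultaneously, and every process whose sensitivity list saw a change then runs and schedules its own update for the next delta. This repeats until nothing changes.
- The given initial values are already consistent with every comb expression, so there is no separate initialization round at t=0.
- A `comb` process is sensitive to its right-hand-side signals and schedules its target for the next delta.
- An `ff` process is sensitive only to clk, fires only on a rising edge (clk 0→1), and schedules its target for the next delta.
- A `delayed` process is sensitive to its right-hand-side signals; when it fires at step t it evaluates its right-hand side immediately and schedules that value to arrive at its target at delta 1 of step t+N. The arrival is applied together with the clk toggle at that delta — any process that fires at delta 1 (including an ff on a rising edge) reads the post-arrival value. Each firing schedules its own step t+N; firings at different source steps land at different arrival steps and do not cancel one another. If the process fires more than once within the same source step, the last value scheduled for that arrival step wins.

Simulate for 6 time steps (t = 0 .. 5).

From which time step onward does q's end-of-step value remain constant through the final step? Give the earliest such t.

2

t0.Δ0 p=0 r=1 q=0 u=1 clk=0
t0.Δ1 p=0 r=1 q=0 u=1 clk=1
t0.Δ2 p=0 r=1 q=0 u=0 clk=1
t0.Δ3 p=1 r=1 q=0 u=0 clk=1
t1.Δ0 p=1 r=1 q=0 u=0 clk=1
t1.Δ1 p=1 r=1 q=0 u=0 clk=0
t2.Δ0 p=1 r=1 q=0 u=0 clk=0
t2.Δ1 p=1 r=1 q=1 u=0 clk=1
t3.Δ0 p=1 r=1 q=1 u=0 clk=1
t3.Δ1 p=1 r=1 q=1 u=0 clk=0
t4.Δ0 p=1 r=1 q=1 u=0 clk=0
t4.Δ1 p=1 r=1 q=1 u=0 clk=1
t5.Δ0 p=1 r=1 q=1 u=0 clk=1
t5.Δ1 p=1 r=1 q=1 u=0 clk=0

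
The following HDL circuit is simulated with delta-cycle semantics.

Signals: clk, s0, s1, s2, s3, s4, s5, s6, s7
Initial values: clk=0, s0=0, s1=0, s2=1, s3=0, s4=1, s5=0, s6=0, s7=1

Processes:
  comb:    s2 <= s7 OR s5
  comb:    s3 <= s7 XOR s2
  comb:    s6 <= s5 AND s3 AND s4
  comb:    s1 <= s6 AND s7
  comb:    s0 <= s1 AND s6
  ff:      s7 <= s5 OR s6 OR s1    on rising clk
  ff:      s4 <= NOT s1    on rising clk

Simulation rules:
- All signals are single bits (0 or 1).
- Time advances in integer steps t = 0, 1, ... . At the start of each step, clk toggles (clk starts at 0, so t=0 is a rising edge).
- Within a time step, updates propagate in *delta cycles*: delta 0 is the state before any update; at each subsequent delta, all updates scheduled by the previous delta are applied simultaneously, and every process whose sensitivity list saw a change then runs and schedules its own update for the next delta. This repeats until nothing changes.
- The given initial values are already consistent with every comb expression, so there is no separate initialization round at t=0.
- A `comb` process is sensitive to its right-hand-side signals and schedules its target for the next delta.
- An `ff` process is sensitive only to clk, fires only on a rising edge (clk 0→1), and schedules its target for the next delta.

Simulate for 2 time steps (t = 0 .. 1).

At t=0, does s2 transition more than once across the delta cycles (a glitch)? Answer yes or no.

no

t=0 Δ0: s3=0 s5=0 clk=0 s6=0 s1=0 s2=1 s7=1 s4=1 s0=0
  Δ1: clk:0→1
  Δ2: s7:1→0
  Δ3: s3:0→1, s2:1→0
  Δ4: s3:1→0
  (4Δ to stable)
t=1 Δ0: s3=0 s5=0 clk=1 s6=0 s1=0 s2=0 s7=0 s4=1 s0=0
  Δ1: clk:1→0
  (1Δ to stable)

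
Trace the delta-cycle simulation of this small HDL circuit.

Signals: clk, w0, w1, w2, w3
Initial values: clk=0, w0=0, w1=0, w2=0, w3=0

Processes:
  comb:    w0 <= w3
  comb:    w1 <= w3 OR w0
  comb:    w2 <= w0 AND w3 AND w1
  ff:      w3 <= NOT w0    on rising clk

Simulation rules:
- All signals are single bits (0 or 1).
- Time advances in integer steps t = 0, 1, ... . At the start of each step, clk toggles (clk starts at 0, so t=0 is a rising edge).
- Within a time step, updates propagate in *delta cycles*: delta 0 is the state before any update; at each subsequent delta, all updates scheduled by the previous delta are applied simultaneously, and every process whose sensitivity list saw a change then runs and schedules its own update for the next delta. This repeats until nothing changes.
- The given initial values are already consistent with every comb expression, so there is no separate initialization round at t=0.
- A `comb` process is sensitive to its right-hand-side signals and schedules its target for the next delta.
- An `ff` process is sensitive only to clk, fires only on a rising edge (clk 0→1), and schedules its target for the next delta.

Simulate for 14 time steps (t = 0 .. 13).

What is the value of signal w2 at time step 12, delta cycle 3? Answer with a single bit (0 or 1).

0

[bits: w0,w3,w1,clk,w2]
t=0: Δ0=00000 Δ1=00010 Δ2=01010 Δ3=11110 Δ4=11111 | 4Δ
t=1: Δ0=11111 Δ1=11101 | 1Δ
t=2: Δ0=11101 Δ1=11111 Δ2=10111 Δ3=00110 Δ4=00010 | 4Δ
t=3: Δ0=00010 Δ1=00000 | 1Δ
t=4: Δ0=00000 Δ1=00010 Δ2=01010 Δ3=11110 Δ4=11111 | 4Δ
t=5: Δ0=11111 Δ1=11101 | 1Δ
t=6: Δ0=11101 Δ1=11111 Δ2=10111 Δ3=00110 Δ4=00010 | 4Δ
t=7: Δ0=00010 Δ1=00000 | 1Δ
t=8: Δ0=00000 Δ1=00010 Δ2=01010 Δ3=11110 Δ4=11111 | 4Δ
t=9: Δ0=11111 Δ1=11101 | 1Δ
t=10: Δ0=11101 Δ1=11111 Δ2=10111 Δ3=00110 Δ4=00010 | 4Δ
t=11: Δ0=00010 Δ1=00000 | 1Δ
t=12: Δ0=00000 Δ1=00010 Δ2=01010 Δ3=11110 Δ4=11111 | 4Δ
t=13: Δ0=11111 Δ1=11101 | 1Δ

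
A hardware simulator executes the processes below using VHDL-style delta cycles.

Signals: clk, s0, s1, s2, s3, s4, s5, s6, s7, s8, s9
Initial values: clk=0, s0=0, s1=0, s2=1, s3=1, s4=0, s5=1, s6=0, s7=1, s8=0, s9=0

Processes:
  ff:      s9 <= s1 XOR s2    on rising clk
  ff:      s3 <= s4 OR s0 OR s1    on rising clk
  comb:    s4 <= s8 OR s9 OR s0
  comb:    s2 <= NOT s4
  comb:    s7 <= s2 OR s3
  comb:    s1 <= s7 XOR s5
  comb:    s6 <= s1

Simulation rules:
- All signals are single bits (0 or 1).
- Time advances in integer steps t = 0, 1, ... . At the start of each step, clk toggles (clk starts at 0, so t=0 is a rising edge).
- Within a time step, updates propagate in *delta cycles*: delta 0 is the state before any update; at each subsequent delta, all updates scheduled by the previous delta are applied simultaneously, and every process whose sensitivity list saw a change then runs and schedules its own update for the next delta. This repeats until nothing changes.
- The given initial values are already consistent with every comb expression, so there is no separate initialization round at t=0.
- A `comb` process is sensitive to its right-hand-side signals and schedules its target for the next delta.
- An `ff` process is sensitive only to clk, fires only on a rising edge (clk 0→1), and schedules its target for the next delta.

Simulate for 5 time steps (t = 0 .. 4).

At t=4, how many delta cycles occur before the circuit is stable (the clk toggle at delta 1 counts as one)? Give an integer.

[bits: s2,s6,s0,s1,s4,s7,s3,s9,s8,s5,clk]
t=0: Δ0=10000110010 Δ1=10000110011 Δ2=10000101011 Δ3=10001101011 Δ4=00001101011 Δ5=00001001011 Δ6=00011001011 Δ7=01011001011 | 7Δ
t=1: Δ0=01011001011 Δ1=01011001010 | 1Δ
t=2: Δ0=01011001010 Δ1=01011001011 Δ2=01011011011 Δ3=01011111011 Δ4=01001111011 Δ5=00001111011 | 5Δ
t=3: Δ0=00001111011 Δ1=00001111010 | 1Δ
t=4: Δ0=00001111010 Δ1=00001111011 Δ2=00001110011 Δ3=00000110011 Δ4=10000110011 | 4Δ

4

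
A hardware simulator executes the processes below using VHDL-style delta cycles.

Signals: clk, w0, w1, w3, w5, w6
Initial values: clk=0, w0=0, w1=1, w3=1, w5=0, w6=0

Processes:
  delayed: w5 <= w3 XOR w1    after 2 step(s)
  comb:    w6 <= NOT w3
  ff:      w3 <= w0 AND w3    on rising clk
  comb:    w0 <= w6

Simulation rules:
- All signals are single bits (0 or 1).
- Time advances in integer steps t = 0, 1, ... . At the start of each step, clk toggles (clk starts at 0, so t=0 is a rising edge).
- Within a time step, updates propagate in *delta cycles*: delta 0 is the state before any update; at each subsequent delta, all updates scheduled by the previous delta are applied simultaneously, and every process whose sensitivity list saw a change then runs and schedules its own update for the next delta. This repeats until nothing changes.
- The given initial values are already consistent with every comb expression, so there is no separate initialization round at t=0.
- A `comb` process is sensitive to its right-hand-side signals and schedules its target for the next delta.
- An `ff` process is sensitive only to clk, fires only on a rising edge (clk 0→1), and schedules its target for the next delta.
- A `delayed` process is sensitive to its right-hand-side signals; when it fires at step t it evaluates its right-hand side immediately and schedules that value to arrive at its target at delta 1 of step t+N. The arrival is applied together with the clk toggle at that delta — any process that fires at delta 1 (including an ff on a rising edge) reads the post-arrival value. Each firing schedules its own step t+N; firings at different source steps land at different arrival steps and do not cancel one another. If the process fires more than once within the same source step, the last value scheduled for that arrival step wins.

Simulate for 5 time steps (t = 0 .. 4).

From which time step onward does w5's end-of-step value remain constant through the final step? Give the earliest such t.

t0.Δ0 w3=1 w1=1 clk=0 w0=0 w5=0 w6=0
t0.Δ1 w3=1 w1=1 clk=1 w0=0 w5=0 w6=0
t0.Δ2 w3=0 w1=1 clk=1 w0=0 w5=0 w6=0
t0.Δ3 w3=0 w1=1 clk=1 w0=0 w5=0 w6=1
t0.Δ4 w3=0 w1=1 clk=1 w0=1 w5=0 w6=1
t1.Δ0 w3=0 w1=1 clk=1 w0=1 w5=0 w6=1
t1.Δ1 w3=0 w1=1 clk=0 w0=1 w5=0 w6=1
t2.Δ0 w3=0 w1=1 clk=0 w0=1 w5=0 w6=1
t2.Δ1 w3=0 w1=1 clk=1 w0=1 w5=1 w6=1
t3.Δ0 w3=0 w1=1 clk=1 w0=1 w5=1 w6=1
t3.Δ1 w3=0 w1=1 clk=0 w0=1 w5=1 w6=1
t4.Δ0 w3=0 w1=1 clk=0 w0=1 w5=1 w6=1
t4.Δ1 w3=0 w1=1 clk=1 w0=1 w5=1 w6=1

2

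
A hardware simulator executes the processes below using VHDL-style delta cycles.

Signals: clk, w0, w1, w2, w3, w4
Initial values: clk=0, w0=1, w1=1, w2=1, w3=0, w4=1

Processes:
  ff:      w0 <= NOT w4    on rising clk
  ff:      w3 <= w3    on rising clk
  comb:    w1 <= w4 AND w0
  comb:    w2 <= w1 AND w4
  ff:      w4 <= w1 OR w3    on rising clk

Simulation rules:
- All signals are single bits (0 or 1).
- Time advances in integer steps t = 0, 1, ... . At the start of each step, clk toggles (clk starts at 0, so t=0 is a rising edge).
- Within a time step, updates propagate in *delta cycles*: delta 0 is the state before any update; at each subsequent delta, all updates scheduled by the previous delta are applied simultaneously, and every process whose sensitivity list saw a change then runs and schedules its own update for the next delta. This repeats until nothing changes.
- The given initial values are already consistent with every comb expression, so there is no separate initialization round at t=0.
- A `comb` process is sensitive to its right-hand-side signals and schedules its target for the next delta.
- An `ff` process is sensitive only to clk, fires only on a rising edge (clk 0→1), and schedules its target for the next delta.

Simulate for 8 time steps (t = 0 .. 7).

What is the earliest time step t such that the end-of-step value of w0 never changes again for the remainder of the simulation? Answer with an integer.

4

t0.Δ0 clk=0 w0=1 w1=1 w4=1 w2=1 w3=0
t0.Δ1 clk=1 w0=1 w1=1 w4=1 w2=1 w3=0
t0.Δ2 clk=1 w0=0 w1=1 w4=1 w2=1 w3=0
t0.Δ3 clk=1 w0=0 w1=0 w4=1 w2=1 w3=0
t0.Δ4 clk=1 w0=0 w1=0 w4=1 w2=0 w3=0
t1.Δ0 clk=1 w0=0 w1=0 w4=1 w2=0 w3=0
t1.Δ1 clk=0 w0=0 w1=0 w4=1 w2=0 w3=0
t2.Δ0 clk=0 w0=0 w1=0 w4=1 w2=0 w3=0
t2.Δ1 clk=1 w0=0 w1=0 w4=1 w2=0 w3=0
t2.Δ2 clk=1 w0=0 w1=0 w4=0 w2=0 w3=0
t3.Δ0 clk=1 w0=0 w1=0 w4=0 w2=0 w3=0
t3.Δ1 clk=0 w0=0 w1=0 w4=0 w2=0 w3=0
t4.Δ0 clk=0 w0=0 w1=0 w4=0 w2=0 w3=0
t4.Δ1 clk=1 w0=0 w1=0 w4=0 w2=0 w3=0
t4.Δ2 clk=1 w0=1 w1=0 w4=0 w2=0 w3=0
t5.Δ0 clk=1 w0=1 w1=0 w4=0 w2=0 w3=0
t5.Δ1 clk=0 w0=1 w1=0 w4=0 w2=0 w3=0
t6.Δ0 clk=0 w0=1 w1=0 w4=0 w2=0 w3=0
t6.Δ1 clk=1 w0=1 w1=0 w4=0 w2=0 w3=0
t7.Δ0 clk=1 w0=1 w1=0 w4=0 w2=0 w3=0
t7.Δ1 clk=0 w0=1 w1=0 w4=0 w2=0 w3=0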